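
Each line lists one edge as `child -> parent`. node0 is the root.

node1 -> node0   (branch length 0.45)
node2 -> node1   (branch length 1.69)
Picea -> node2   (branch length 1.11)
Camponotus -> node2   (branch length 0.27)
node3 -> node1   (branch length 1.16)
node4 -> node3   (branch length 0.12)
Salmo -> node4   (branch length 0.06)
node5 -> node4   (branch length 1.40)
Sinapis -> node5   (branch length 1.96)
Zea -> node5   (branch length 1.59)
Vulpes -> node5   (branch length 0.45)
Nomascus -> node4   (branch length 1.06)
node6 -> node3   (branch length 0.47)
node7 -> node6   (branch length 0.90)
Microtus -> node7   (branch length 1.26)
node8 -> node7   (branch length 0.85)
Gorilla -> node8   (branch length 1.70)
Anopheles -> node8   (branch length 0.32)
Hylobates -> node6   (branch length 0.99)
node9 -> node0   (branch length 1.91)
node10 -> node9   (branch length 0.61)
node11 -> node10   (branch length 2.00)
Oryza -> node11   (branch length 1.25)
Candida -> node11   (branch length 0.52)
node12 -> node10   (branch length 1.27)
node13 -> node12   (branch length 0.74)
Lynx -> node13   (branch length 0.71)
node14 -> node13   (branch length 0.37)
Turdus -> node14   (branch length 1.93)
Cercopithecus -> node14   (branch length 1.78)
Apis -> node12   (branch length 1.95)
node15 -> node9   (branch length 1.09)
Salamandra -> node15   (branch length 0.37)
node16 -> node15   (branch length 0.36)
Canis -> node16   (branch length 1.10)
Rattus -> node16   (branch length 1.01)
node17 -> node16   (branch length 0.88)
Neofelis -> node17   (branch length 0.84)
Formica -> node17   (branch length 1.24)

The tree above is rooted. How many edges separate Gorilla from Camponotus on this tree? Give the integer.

7

The MRCA of Gorilla and Camponotus is the node subtending ((Picea,Camponotus),((Salmo,(Sinapis,Zea,Vulpes),Nomascus),((Microtus,(Gorilla,Anopheles)),Hylobates))).
From Gorilla up to that node: 5 branches. From Camponotus up to the same node: 2 branches. Total: 5 + 2 = 7.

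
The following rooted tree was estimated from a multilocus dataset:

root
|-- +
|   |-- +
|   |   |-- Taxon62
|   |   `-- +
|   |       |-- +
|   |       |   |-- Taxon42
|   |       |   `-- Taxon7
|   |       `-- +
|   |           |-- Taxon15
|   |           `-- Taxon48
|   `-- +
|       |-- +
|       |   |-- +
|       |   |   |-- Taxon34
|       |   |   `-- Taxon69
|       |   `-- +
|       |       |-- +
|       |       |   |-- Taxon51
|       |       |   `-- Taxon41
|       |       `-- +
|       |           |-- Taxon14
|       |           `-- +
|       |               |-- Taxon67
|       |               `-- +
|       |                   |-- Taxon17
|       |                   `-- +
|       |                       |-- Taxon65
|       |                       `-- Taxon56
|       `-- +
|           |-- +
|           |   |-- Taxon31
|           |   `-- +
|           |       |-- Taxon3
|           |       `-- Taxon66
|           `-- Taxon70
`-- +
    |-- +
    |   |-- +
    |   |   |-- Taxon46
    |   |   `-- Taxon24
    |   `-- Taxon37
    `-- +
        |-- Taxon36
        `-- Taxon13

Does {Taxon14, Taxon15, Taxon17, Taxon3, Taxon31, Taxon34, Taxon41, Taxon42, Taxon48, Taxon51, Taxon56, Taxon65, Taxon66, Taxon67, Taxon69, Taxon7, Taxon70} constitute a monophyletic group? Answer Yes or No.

No

The MRCA of the listed taxa subtends ((Taxon62,((Taxon42,Taxon7),(Taxon15,Taxon48))),(((Taxon34,Taxon69),((Taxon51,Taxon41),(Taxon14,(Taxon67,(Taxon17,(Taxon65,Taxon56)))))),((Taxon31,(Taxon3,Taxon66)),Taxon70))).
That clade also contains Taxon62, which is not in the proposed group, so the group is not monophyletic.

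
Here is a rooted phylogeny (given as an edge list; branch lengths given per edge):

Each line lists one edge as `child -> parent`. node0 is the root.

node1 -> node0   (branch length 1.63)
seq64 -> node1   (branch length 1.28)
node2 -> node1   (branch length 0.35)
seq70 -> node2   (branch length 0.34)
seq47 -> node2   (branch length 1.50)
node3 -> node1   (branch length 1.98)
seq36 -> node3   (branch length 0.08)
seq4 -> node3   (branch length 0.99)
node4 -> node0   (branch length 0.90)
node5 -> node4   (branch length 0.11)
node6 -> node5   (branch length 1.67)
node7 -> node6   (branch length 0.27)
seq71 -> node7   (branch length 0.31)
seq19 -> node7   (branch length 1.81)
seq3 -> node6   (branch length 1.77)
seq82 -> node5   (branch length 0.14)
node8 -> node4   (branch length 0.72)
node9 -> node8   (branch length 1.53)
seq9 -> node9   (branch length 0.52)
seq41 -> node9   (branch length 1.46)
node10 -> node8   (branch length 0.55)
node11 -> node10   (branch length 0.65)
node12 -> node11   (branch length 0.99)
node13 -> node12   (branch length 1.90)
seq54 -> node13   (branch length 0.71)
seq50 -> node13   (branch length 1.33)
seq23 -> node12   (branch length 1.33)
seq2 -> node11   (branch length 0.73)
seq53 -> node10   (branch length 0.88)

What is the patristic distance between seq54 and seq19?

9.38

The path runs seq54 → … → MRCA → … → seq19; the MRCA is the node subtending ((((seq71,seq19),seq3),seq82),((seq9,seq41),((((seq54,seq50),seq23),seq2),seq53))).
Branch lengths along that path: 0.71 + 1.90 + 0.99 + 0.65 + 0.55 + 0.72 + 0.11 + 1.67 + 0.27 + 1.81 = 9.38.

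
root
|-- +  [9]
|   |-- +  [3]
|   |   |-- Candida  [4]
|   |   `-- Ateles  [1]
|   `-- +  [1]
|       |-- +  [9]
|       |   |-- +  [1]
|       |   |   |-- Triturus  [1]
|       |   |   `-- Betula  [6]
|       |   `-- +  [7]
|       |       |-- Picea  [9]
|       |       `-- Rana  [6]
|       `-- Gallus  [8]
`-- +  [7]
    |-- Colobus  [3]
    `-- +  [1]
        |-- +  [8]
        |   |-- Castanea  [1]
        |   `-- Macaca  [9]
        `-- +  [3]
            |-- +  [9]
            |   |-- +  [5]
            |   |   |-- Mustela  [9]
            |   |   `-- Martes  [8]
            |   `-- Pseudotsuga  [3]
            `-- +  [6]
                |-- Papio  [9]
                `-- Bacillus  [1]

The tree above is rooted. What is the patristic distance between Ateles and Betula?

The path runs Ateles → … → MRCA → … → Betula; the MRCA is the node subtending ((Candida,Ateles),(((Triturus,Betula),(Picea,Rana)),Gallus)).
Branch lengths along that path: 1 + 3 + 1 + 9 + 1 + 6 = 21.

21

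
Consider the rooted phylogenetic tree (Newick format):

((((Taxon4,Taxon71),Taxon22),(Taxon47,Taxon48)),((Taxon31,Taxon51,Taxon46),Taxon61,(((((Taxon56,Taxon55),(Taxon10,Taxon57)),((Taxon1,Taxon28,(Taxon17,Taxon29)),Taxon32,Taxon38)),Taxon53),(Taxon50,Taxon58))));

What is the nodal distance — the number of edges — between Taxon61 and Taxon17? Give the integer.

The MRCA of Taxon61 and Taxon17 is the node subtending ((Taxon31,Taxon51,Taxon46),Taxon61,(((((Taxon56,Taxon55),(Taxon10,Taxon57)),((Taxon1,Taxon28,(Taxon17,Taxon29)),Taxon32,Taxon38)),Taxon53),(Taxon50,Taxon58))).
From Taxon61 up to that node: 1 branch. From Taxon17 up to the same node: 7 branches. Total: 1 + 7 = 8.

8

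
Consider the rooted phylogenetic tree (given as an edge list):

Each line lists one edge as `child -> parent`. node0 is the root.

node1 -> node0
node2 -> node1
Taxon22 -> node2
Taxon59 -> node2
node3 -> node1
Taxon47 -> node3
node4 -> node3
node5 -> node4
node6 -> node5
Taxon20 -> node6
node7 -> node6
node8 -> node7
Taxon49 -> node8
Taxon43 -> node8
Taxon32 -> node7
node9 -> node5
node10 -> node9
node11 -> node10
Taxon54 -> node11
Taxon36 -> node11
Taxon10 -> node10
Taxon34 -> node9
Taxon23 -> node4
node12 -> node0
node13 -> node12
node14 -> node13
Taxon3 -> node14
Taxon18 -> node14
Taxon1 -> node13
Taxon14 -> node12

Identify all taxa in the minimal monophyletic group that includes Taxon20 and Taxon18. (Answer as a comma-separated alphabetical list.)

Tracing Taxon20: it sits inside (Taxon20,((Taxon49,Taxon43),Taxon32)).
Tracing Taxon18: it sits inside (Taxon3,Taxon18).
The smallest clade enclosing both is the whole tree (their MRCA is the root), so the answer is all 16 tips in alphabetical order.

Taxon1, Taxon10, Taxon14, Taxon18, Taxon20, Taxon22, Taxon23, Taxon3, Taxon32, Taxon34, Taxon36, Taxon43, Taxon47, Taxon49, Taxon54, Taxon59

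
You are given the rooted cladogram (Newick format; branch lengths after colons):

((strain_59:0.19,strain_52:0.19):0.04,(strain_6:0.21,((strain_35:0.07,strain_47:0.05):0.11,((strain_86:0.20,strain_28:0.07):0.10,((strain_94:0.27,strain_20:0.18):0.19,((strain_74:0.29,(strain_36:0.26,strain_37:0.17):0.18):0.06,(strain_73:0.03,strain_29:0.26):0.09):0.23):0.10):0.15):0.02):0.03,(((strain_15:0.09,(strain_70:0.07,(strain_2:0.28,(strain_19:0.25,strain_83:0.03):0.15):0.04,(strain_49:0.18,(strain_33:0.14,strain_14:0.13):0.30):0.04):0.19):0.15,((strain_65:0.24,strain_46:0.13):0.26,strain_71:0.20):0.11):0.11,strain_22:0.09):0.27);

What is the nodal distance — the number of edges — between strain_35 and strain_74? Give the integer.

The MRCA of strain_35 and strain_74 is the node subtending ((strain_35,strain_47),((strain_86,strain_28),((strain_94,strain_20),((strain_74,(strain_36,strain_37)),(strain_73,strain_29))))).
From strain_35 up to that node: 2 branches. From strain_74 up to the same node: 5 branches. Total: 2 + 5 = 7.

7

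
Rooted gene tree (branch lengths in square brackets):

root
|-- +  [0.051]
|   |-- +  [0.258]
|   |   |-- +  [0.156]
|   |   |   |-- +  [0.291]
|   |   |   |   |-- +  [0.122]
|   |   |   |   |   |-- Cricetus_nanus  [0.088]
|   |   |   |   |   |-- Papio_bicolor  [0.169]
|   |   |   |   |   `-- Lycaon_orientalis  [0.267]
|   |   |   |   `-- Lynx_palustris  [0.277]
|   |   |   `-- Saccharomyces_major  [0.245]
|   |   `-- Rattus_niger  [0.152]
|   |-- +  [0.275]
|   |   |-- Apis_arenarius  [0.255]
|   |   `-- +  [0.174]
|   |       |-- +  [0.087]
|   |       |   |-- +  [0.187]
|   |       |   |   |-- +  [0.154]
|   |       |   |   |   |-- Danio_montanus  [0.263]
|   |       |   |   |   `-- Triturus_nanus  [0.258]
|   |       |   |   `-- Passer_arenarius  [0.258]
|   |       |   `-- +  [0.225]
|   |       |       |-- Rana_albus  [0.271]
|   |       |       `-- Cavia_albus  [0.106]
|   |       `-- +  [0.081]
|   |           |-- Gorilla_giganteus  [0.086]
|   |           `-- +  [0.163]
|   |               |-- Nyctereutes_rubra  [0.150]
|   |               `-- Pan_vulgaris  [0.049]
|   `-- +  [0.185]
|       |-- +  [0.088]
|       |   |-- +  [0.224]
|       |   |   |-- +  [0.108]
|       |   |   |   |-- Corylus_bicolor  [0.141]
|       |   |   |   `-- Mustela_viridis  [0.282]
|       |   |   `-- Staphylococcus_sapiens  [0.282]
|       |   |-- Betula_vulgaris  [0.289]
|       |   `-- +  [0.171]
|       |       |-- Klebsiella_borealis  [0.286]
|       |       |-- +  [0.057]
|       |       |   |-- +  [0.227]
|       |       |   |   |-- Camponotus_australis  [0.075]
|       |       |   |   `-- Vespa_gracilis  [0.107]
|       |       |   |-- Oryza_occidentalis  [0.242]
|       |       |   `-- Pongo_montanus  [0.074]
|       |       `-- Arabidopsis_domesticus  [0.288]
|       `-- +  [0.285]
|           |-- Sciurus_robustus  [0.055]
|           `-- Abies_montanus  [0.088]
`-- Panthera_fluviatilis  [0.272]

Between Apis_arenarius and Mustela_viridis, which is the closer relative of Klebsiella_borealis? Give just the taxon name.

The MRCA of Klebsiella_borealis and Mustela_viridis subtends (((Corylus_bicolor,Mustela_viridis),Staphylococcus_sapiens),Betula_vulgaris,(Klebsiella_borealis,((Camponotus_australis,Vespa_gracilis),Oryza_occidentalis,Pongo_montanus),Arabidopsis_domesticus)) (10 taxa).
The MRCA of Klebsiella_borealis and Apis_arenarius subtends (((((Cricetus_nanus,Papio_bicolor,Lycaon_orientalis),Lynx_palustris),Saccharomyces_major),Rattus_niger),(Apis_arenarius,((((Danio_montanus,Triturus_nanus),Passer_arenarius),(Rana_albus,Cavia_albus)),(Gorilla_giganteus,(Nyctereutes_rubra,Pan_vulgaris)))),((((Corylus_bicolor,Mustela_viridis),Staphylococcus_sapiens),Betula_vulgaris,(Klebsiella_borealis,((Camponotus_australis,Vespa_gracilis),Oryza_occidentalis,Pongo_montanus),Arabidopsis_domesticus)),(Sciurus_robustus,Abies_montanus))) (27 taxa).
The first is nested inside the second, so Klebsiella_borealis shares a more recent common ancestor with Mustela_viridis.

Mustela_viridis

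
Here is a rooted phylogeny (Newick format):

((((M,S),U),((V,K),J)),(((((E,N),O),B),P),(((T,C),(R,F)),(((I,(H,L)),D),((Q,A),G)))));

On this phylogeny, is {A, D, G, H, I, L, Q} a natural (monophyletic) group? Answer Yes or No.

The most recent common ancestor of these taxa subtends (((I,(H,L)),D),((Q,A),G)).
That clade has exactly 7 tips — every listed taxon and nothing else — so the group is monophyletic.

Yes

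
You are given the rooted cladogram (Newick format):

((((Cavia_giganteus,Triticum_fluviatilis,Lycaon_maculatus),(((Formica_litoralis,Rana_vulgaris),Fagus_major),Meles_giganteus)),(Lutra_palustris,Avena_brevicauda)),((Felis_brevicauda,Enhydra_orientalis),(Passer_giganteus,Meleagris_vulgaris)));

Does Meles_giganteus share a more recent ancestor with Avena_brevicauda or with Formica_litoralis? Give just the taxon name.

The MRCA of Meles_giganteus and Formica_litoralis subtends (((Formica_litoralis,Rana_vulgaris),Fagus_major),Meles_giganteus) (4 taxa).
The MRCA of Meles_giganteus and Avena_brevicauda subtends (((Cavia_giganteus,Triticum_fluviatilis,Lycaon_maculatus),(((Formica_litoralis,Rana_vulgaris),Fagus_major),Meles_giganteus)),(Lutra_palustris,Avena_brevicauda)) (9 taxa).
The first is nested inside the second, so Meles_giganteus shares a more recent common ancestor with Formica_litoralis.

Formica_litoralis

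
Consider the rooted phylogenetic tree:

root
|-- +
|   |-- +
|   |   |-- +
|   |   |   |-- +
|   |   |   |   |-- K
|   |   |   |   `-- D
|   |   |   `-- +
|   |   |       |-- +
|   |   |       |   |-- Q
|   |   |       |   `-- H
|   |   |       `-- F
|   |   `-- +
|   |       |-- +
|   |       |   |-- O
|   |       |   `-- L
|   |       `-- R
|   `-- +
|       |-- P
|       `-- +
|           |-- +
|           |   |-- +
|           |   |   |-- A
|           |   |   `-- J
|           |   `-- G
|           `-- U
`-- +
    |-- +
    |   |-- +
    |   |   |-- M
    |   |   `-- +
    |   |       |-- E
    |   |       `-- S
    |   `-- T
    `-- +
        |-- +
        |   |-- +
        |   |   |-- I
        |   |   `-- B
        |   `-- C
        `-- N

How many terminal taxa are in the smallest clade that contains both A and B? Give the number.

The MRCA of A and B is the root, so the clade is the entire tree.
That clade contains 21 terminal taxa: A, B, C, D, E, F, G, H, I, J, K, L, M, N, O, P, Q, R, S, T, U.

21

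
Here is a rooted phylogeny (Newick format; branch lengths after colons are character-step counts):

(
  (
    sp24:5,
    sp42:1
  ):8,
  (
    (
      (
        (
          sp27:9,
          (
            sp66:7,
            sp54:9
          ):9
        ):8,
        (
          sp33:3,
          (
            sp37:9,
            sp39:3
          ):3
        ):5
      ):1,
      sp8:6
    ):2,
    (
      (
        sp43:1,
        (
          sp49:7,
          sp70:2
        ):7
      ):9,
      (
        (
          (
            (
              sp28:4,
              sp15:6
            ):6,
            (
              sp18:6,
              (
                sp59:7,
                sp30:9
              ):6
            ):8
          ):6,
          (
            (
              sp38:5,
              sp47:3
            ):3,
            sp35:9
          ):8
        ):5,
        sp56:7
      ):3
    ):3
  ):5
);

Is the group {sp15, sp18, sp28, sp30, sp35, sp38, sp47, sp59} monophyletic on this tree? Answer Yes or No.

The most recent common ancestor of these taxa subtends (((sp28,sp15),(sp18,(sp59,sp30))),((sp38,sp47),sp35)).
That clade has exactly 8 tips — every listed taxon and nothing else — so the group is monophyletic.

Yes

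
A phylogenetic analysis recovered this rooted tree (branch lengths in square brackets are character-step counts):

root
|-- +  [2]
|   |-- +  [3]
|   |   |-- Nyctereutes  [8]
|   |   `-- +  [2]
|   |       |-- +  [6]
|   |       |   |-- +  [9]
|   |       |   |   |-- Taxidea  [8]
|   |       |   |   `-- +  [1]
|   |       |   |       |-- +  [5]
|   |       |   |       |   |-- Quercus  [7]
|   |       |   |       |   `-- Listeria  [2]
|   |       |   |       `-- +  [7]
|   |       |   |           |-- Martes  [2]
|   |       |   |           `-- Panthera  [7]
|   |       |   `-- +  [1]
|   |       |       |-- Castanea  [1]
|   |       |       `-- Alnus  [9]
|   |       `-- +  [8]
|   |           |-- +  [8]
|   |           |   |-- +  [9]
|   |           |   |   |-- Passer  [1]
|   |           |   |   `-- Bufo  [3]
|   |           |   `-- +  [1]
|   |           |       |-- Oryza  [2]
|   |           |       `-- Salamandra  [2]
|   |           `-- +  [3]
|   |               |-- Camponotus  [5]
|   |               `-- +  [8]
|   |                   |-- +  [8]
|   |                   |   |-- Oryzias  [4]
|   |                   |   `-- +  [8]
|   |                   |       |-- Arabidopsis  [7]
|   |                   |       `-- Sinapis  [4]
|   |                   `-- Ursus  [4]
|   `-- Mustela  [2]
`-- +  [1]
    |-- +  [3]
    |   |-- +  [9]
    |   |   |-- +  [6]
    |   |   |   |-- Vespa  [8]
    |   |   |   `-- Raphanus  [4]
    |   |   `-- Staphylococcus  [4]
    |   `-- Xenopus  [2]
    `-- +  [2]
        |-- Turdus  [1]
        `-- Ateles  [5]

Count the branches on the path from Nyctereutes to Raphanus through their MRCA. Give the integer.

The MRCA of Nyctereutes and Raphanus is the root of the tree.
From Nyctereutes up to that node: 3 branches. From Raphanus up to the same node: 5 branches. Total: 3 + 5 = 8.

8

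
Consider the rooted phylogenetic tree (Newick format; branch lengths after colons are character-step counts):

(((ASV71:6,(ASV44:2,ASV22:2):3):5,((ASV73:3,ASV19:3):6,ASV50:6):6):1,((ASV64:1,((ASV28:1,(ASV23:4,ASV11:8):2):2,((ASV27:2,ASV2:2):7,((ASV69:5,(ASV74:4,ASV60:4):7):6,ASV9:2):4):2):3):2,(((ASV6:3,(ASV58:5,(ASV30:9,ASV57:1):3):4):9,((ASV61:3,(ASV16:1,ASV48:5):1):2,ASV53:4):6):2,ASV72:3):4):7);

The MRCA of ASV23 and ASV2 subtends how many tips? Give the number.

9

The MRCA of ASV23 and ASV2 is the node subtending ((ASV28,(ASV23,ASV11)),((ASV27,ASV2),((ASV69,(ASV74,ASV60)),ASV9))).
That clade contains 9 terminal taxa: ASV11, ASV2, ASV23, ASV27, ASV28, ASV60, ASV69, ASV74, ASV9.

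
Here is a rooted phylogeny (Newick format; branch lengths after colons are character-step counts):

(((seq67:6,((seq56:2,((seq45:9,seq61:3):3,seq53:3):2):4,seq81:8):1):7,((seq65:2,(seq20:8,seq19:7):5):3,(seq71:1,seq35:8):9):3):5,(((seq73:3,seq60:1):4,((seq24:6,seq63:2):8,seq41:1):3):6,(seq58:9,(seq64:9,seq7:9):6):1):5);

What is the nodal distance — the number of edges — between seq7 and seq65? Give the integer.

The MRCA of seq7 and seq65 is the root of the tree.
From seq7 up to that node: 4 branches. From seq65 up to the same node: 4 branches. Total: 4 + 4 = 8.

8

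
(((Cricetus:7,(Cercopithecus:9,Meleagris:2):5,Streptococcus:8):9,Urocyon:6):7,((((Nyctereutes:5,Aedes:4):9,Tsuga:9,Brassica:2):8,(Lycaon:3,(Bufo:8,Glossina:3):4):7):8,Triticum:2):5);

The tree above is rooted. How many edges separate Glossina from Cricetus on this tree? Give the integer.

8

The MRCA of Glossina and Cricetus is the root of the tree.
From Glossina up to that node: 5 branches. From Cricetus up to the same node: 3 branches. Total: 5 + 3 = 8.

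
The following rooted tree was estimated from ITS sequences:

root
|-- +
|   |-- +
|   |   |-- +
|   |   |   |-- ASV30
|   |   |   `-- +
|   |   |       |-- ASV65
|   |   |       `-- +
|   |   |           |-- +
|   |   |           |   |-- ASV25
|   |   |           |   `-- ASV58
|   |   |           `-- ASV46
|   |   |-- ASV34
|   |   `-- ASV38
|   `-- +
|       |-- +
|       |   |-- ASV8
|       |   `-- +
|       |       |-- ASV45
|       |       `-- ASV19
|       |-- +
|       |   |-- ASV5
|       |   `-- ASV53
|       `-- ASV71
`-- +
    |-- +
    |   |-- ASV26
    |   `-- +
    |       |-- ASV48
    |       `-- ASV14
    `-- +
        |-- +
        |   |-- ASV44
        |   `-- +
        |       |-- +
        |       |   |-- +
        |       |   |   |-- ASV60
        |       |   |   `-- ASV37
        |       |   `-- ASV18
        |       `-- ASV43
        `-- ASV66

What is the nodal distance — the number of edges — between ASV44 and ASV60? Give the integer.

5

The MRCA of ASV44 and ASV60 is the node subtending (ASV44,(((ASV60,ASV37),ASV18),ASV43)).
From ASV44 up to that node: 1 branch. From ASV60 up to the same node: 4 branches. Total: 1 + 4 = 5.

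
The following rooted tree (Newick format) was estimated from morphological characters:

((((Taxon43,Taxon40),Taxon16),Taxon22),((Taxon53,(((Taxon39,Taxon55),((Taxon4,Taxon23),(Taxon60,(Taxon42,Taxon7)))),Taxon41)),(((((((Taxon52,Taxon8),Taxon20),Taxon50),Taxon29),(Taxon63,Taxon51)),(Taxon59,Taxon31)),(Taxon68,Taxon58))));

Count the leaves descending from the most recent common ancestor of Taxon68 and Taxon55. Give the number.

The MRCA of Taxon68 and Taxon55 is the node subtending ((Taxon53,(((Taxon39,Taxon55),((Taxon4,Taxon23),(Taxon60,(Taxon42,Taxon7)))),Taxon41)),(((((((Taxon52,Taxon8),Taxon20),Taxon50),Taxon29),(Taxon63,Taxon51)),(Taxon59,Taxon31)),(Taxon68,Taxon58))).
That clade contains 20 terminal taxa: Taxon20, Taxon23, Taxon29, Taxon31, Taxon39, Taxon4, Taxon41, Taxon42, Taxon50, Taxon51, Taxon52, Taxon53, Taxon55, Taxon58, Taxon59, Taxon60, Taxon63, Taxon68, Taxon7, Taxon8.

20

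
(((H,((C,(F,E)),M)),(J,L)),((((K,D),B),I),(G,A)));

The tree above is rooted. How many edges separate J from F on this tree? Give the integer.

The MRCA of J and F is the node subtending ((H,((C,(F,E)),M)),(J,L)).
From J up to that node: 2 branches. From F up to the same node: 5 branches. Total: 2 + 5 = 7.

7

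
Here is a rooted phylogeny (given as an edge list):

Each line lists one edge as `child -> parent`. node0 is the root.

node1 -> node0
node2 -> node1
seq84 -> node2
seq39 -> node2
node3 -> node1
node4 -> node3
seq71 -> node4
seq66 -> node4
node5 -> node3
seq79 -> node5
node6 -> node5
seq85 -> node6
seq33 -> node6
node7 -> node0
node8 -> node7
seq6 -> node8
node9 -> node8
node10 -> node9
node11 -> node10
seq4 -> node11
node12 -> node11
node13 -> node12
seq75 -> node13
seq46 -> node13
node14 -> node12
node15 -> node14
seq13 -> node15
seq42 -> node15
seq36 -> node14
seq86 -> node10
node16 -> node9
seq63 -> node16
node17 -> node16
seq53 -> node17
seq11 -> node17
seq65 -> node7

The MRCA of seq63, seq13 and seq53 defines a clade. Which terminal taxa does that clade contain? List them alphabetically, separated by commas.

seq11, seq13, seq36, seq4, seq42, seq46, seq53, seq63, seq75, seq86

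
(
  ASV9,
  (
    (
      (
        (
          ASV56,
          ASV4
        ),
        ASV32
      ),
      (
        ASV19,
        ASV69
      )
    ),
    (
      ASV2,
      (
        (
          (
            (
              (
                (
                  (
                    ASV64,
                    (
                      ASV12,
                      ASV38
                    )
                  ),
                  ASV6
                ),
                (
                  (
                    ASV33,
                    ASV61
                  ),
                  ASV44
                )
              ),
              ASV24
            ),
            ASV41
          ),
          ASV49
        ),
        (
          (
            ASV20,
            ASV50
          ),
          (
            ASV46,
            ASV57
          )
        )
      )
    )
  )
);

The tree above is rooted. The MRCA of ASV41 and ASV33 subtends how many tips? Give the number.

9

The MRCA of ASV41 and ASV33 is the node subtending (((((ASV64,(ASV12,ASV38)),ASV6),((ASV33,ASV61),ASV44)),ASV24),ASV41).
That clade contains 9 terminal taxa: ASV12, ASV24, ASV33, ASV38, ASV41, ASV44, ASV6, ASV61, ASV64.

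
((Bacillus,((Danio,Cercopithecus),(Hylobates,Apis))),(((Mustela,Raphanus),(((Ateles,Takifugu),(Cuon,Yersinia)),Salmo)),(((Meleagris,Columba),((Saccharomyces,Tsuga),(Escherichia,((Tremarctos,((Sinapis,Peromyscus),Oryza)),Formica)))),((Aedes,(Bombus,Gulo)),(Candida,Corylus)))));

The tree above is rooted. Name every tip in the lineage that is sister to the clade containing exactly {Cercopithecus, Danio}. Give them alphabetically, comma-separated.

Apis, Hylobates

The clade containing exactly {Cercopithecus, Danio} attaches to the tree at the node subtending ((Danio,Cercopithecus),(Hylobates,Apis)).
The other lineage descending from that same node — the sister group — is (Hylobates,Apis); its 2 tips in alphabetical order are the answer.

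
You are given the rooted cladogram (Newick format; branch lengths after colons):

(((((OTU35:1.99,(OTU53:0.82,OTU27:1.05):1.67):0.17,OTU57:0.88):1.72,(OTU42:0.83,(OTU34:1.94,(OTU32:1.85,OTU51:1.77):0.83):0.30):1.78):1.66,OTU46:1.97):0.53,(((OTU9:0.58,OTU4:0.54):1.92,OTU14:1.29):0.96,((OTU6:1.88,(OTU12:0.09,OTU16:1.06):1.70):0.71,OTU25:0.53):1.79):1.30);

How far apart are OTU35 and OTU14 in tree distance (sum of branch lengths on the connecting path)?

9.62

The path runs OTU35 → … → MRCA → … → OTU14; the MRCA is the root of the tree.
Branch lengths along that path: 1.99 + 0.17 + 1.72 + 1.66 + 0.53 + 1.30 + 0.96 + 1.29 = 9.62.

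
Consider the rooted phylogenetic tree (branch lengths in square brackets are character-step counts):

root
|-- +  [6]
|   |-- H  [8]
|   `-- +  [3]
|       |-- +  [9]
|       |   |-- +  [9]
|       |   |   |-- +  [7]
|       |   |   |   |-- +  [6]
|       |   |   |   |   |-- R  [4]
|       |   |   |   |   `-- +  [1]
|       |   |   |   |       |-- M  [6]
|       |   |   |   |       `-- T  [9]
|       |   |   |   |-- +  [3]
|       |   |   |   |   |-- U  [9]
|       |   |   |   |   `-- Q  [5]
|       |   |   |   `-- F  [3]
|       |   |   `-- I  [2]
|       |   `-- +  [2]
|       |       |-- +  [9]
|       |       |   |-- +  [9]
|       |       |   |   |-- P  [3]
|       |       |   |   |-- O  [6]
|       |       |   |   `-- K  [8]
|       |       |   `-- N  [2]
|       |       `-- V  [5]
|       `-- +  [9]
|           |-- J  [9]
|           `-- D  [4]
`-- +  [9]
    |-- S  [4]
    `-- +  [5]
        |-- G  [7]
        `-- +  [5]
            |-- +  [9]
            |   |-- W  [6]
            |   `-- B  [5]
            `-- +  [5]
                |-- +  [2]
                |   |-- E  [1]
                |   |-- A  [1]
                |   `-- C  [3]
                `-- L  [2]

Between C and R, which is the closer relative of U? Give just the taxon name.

The MRCA of U and R subtends ((R,(M,T)),(U,Q),F) (6 taxa).
The MRCA of U and C is the root, subtending the entire tree (23 taxa).
The first is nested inside the second, so U shares a more recent common ancestor with R.

R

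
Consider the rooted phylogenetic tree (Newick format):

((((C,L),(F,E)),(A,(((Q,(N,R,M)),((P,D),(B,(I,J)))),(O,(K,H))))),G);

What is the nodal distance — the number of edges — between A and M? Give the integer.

6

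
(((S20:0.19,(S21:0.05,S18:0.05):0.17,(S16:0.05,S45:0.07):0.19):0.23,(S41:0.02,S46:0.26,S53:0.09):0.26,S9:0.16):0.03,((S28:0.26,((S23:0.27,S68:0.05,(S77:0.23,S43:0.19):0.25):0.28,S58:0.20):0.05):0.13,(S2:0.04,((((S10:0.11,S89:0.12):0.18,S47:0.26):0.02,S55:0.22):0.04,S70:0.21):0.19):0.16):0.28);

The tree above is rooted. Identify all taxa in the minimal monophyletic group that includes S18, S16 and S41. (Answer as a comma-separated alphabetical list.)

S16, S18, S20, S21, S41, S45, S46, S53, S9

Tracing S18: it sits inside (S21,S18).
Tracing S16: it sits inside (S16,S45).
Tracing S41: it sits inside (S41,S46,S53).
The smallest clade enclosing all 3 is ((S20,(S21,S18),(S16,S45)),(S41,S46,S53),S9); the answer is its 9 terminal taxa in alphabetical order.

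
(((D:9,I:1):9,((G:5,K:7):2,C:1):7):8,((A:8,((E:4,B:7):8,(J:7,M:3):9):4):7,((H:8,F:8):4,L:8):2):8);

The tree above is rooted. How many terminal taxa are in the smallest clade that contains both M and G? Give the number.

The MRCA of M and G is the root, so the clade is the entire tree.
That clade contains 13 terminal taxa: A, B, C, D, E, F, G, H, I, J, K, L, M.

13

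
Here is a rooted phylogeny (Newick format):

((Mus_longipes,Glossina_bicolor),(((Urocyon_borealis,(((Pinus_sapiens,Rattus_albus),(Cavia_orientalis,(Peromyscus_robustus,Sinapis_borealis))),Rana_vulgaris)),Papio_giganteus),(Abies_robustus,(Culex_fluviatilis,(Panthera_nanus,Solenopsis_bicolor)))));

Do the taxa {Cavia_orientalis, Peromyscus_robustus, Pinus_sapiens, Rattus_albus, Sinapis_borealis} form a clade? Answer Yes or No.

Yes

The most recent common ancestor of these taxa subtends ((Pinus_sapiens,Rattus_albus),(Cavia_orientalis,(Peromyscus_robustus,Sinapis_borealis))).
That clade has exactly 5 tips — every listed taxon and nothing else — so the group is monophyletic.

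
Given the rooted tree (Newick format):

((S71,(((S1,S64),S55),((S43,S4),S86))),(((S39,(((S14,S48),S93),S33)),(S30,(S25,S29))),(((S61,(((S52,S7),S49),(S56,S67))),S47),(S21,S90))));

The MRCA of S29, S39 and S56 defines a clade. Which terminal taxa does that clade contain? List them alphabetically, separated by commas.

Tracing S29: it sits inside (S25,S29).
Tracing S39: it sits inside (S39,(((S14,S48),S93),S33)).
Tracing S56: it sits inside (S56,S67).
The smallest clade enclosing all 3 is (((S39,(((S14,S48),S93),S33)),(S30,(S25,S29))),(((S61,(((S52,S7),S49),(S56,S67))),S47),(S21,S90))); the answer is its 17 terminal taxa in alphabetical order.

S14, S21, S25, S29, S30, S33, S39, S47, S48, S49, S52, S56, S61, S67, S7, S90, S93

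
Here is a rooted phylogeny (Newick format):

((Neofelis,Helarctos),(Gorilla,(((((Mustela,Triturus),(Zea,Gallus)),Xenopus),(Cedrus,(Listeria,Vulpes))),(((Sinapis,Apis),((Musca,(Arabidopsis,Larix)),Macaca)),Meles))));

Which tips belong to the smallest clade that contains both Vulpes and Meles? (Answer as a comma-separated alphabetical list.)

Apis, Arabidopsis, Cedrus, Gallus, Larix, Listeria, Macaca, Meles, Musca, Mustela, Sinapis, Triturus, Vulpes, Xenopus, Zea

Tracing Vulpes: it sits inside (Listeria,Vulpes).
Tracing Meles: it sits inside (((Sinapis,Apis),((Musca,(Arabidopsis,Larix)),Macaca)),Meles).
The smallest clade enclosing both is (((((Mustela,Triturus),(Zea,Gallus)),Xenopus),(Cedrus,(Listeria,Vulpes))),(((Sinapis,Apis),((Musca,(Arabidopsis,Larix)),Macaca)),Meles)); the answer is its 15 terminal taxa in alphabetical order.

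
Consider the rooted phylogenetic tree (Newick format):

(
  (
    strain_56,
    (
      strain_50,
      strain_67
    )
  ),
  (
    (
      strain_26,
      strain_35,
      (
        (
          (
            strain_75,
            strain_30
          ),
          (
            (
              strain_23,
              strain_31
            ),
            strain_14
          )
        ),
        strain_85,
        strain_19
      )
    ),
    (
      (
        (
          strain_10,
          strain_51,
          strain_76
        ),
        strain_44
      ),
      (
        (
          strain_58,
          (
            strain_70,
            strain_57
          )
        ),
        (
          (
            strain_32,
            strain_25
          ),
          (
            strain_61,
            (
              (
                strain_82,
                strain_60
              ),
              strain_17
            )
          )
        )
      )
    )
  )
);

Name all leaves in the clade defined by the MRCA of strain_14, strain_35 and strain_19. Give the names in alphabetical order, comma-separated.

Tracing strain_14: it sits inside ((strain_23,strain_31),strain_14).
Tracing strain_35: it sits inside (strain_26,strain_35,(((strain_75,strain_30),((strain_23,strain_31),strain_14)),strain_85,strain_19)).
Tracing strain_19: it sits inside (((strain_75,strain_30),((strain_23,strain_31),strain_14)),strain_85,strain_19).
The smallest clade enclosing all 3 is (strain_26,strain_35,(((strain_75,strain_30),((strain_23,strain_31),strain_14)),strain_85,strain_19)); the answer is its 9 terminal taxa in alphabetical order.

strain_14, strain_19, strain_23, strain_26, strain_30, strain_31, strain_35, strain_75, strain_85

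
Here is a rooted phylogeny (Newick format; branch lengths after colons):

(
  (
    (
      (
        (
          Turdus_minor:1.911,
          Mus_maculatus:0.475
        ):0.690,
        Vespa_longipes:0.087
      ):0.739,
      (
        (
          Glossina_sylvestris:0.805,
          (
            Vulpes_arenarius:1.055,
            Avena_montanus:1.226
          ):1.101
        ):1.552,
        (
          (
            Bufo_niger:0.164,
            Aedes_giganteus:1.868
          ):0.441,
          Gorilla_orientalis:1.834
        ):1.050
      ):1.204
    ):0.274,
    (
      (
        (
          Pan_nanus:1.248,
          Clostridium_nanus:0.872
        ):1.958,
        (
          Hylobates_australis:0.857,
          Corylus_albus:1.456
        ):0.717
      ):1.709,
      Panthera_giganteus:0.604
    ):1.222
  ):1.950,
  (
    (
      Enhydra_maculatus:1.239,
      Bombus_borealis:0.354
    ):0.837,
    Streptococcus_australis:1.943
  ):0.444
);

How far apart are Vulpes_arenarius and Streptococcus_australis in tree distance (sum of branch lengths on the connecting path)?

9.523

The path runs Vulpes_arenarius → … → MRCA → … → Streptococcus_australis; the MRCA is the root of the tree.
Branch lengths along that path: 1.055 + 1.101 + 1.552 + 1.204 + 0.274 + 1.950 + 0.444 + 1.943 = 9.523.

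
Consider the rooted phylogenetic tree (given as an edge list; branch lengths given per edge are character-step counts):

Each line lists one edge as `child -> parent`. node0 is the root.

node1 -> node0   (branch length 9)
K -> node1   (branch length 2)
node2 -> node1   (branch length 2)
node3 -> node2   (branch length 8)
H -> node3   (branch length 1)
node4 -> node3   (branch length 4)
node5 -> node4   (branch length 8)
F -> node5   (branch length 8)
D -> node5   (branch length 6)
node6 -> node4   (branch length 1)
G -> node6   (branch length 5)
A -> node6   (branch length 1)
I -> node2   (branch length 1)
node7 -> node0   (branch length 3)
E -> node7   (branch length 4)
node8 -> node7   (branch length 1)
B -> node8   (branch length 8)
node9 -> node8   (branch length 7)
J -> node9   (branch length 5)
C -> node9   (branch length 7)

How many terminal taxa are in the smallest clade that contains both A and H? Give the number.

The MRCA of A and H is the node subtending (H,((F,D),(G,A))).
That clade contains 5 terminal taxa: A, D, F, G, H.

5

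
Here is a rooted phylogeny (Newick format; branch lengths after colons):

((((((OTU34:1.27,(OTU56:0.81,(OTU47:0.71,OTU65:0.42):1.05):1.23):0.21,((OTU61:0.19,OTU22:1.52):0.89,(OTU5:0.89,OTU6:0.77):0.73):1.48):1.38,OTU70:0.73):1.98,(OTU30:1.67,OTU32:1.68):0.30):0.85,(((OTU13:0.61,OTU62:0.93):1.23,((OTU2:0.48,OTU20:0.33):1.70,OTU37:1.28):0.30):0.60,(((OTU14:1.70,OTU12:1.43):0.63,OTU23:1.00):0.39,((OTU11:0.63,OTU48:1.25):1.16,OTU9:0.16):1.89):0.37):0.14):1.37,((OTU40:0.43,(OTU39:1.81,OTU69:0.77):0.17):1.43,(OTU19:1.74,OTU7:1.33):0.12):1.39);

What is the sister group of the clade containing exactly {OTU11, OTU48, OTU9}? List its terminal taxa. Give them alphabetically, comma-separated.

OTU12, OTU14, OTU23

The clade containing exactly {OTU11, OTU48, OTU9} attaches to the tree at the node subtending (((OTU14,OTU12),OTU23),((OTU11,OTU48),OTU9)).
The other lineage descending from that same node — the sister group — is ((OTU14,OTU12),OTU23); its 3 tips in alphabetical order are the answer.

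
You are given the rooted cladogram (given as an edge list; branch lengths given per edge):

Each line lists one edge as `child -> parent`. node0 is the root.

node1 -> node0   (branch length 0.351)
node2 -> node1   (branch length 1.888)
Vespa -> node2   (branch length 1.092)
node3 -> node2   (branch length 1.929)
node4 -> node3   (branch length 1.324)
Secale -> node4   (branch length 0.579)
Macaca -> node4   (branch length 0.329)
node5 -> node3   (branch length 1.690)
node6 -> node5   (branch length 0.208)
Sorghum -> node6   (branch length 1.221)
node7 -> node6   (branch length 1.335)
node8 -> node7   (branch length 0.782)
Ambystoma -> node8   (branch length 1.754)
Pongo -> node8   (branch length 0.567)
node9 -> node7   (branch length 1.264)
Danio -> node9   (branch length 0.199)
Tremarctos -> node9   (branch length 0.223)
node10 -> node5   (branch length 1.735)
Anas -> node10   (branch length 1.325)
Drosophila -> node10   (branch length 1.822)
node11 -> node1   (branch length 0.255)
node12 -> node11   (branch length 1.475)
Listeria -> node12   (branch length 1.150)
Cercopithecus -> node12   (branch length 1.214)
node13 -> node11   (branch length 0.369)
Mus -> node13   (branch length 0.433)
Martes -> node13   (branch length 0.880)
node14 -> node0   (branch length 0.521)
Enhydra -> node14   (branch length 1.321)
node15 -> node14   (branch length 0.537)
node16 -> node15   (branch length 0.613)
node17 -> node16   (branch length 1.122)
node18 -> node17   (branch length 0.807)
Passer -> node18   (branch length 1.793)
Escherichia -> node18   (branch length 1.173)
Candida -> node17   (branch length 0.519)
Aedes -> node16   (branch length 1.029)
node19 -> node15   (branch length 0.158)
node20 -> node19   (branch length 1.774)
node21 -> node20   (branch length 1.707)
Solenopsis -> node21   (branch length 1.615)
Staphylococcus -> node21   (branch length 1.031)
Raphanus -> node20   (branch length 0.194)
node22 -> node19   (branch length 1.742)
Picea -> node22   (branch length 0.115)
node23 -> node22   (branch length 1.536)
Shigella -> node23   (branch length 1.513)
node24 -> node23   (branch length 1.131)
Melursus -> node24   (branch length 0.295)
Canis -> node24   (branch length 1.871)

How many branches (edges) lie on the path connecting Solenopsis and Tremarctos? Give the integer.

The MRCA of Solenopsis and Tremarctos is the root of the tree.
From Solenopsis up to that node: 6 branches. From Tremarctos up to the same node: 8 branches. Total: 6 + 8 = 14.

14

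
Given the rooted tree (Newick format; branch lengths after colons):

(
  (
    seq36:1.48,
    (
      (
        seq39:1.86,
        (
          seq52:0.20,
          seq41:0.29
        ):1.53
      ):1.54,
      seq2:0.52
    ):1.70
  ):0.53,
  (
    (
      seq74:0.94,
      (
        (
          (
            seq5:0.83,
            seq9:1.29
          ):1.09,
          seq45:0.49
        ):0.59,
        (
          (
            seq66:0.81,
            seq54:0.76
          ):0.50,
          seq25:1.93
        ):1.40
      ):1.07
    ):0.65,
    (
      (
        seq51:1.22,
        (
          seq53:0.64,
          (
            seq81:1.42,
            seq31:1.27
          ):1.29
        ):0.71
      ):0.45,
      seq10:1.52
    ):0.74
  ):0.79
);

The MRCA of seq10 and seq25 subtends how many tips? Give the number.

The MRCA of seq10 and seq25 is the node subtending ((seq74,(((seq5,seq9),seq45),((seq66,seq54),seq25))),((seq51,(seq53,(seq81,seq31))),seq10)).
That clade contains 12 terminal taxa: seq10, seq25, seq31, seq45, seq5, seq51, seq53, seq54, seq66, seq74, seq81, seq9.

12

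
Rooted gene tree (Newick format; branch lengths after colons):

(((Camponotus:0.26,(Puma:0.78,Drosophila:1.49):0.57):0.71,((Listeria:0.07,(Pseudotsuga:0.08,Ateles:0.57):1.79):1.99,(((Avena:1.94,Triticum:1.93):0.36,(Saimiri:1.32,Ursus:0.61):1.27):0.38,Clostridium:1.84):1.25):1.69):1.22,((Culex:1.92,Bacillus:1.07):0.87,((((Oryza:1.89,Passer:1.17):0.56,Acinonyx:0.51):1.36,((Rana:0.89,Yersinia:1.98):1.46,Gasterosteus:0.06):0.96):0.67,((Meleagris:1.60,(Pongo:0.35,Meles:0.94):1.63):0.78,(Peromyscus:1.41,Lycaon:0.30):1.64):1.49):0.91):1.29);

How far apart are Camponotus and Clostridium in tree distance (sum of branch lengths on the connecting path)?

5.75

The path runs Camponotus → … → MRCA → … → Clostridium; the MRCA is the node subtending ((Camponotus,(Puma,Drosophila)),((Listeria,(Pseudotsuga,Ateles)),(((Avena,Triticum),(Saimiri,Ursus)),Clostridium))).
Branch lengths along that path: 0.26 + 0.71 + 1.69 + 1.25 + 1.84 = 5.75.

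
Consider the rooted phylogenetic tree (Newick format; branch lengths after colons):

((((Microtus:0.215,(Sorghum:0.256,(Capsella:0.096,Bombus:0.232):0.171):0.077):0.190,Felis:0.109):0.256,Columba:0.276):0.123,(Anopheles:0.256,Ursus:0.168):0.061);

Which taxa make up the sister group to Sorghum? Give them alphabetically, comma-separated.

Bombus, Capsella

Sorghum attaches to the tree at the node subtending (Sorghum,(Capsella,Bombus)).
The other lineage descending from that same node — the sister group — is (Capsella,Bombus); its 2 tips in alphabetical order are the answer.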